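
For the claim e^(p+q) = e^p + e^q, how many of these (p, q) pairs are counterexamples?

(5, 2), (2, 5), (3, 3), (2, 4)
Testing each pair:
(5, 2): LHS = e^7 ≈ 1097, RHS = e^2 + e^5 ≈ 155.8 → counterexample
(2, 5): LHS = e^7 ≈ 1097, RHS = e^2 + e^5 ≈ 155.8 → counterexample
(3, 3): LHS = e^6 ≈ 403.4, RHS = 2·e^3 ≈ 40.17 → counterexample
(2, 4): LHS = e^6 ≈ 403.4, RHS = e^2 + e^4 ≈ 61.99 → counterexample

That makes 4 counterexamples.

Answer: 4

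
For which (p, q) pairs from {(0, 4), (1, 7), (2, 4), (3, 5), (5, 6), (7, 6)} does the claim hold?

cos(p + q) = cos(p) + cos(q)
Testing each pair:
(0, 4): LHS = cos(4) ≈ -0.6536, RHS = cos(4) + 1 ≈ 0.3464 → fails
(1, 7): LHS = cos(8) ≈ -0.1455, RHS = cos(1) + cos(7) ≈ 1.294 → fails
(2, 4): LHS = cos(6) ≈ 0.9602, RHS = cos(4) + cos(2) ≈ -1.07 → fails
(3, 5): LHS = cos(8) ≈ -0.1455, RHS = cos(3) + cos(5) ≈ -0.7063 → fails
(5, 6): LHS = cos(11) ≈ 0.004426, RHS = cos(5) + cos(6) ≈ 1.244 → fails
(7, 6): LHS = cos(13) ≈ 0.9074, RHS = cos(7) + cos(6) ≈ 1.714 → fails

No pair satisfies the claim.

Answer: None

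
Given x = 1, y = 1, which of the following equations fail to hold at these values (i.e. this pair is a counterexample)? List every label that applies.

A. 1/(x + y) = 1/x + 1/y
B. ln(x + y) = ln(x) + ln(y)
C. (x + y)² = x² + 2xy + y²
Evaluating each claim at the given values:
A. LHS = 1/2, RHS = 2 → fails here (LHS ≠ RHS)
B. LHS = ln(2) ≈ 0.6931, RHS = 0 → fails here (LHS ≠ RHS)
C. LHS = 4, RHS = 4 → holds here (LHS = RHS)

Answer: A, B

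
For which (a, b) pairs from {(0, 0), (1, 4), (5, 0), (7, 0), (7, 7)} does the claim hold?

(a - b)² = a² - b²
Testing each pair:
(0, 0): LHS = 0, RHS = 0 → holds
(1, 4): LHS = 9, RHS = -15 → fails
(5, 0): LHS = 25, RHS = 25 → holds
(7, 0): LHS = 49, RHS = 49 → holds
(7, 7): LHS = 0, RHS = 0 → holds

4 of 5 pairs satisfy the claim.

Answer: (0, 0), (5, 0), (7, 0), (7, 7)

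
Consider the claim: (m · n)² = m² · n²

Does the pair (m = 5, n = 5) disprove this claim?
Substituting m = 5, n = 5:
LHS = (5 · 5)² = 625
RHS = 5² · 5² = 625

The sides agree, so this pair does not disprove the claim.

Answer: No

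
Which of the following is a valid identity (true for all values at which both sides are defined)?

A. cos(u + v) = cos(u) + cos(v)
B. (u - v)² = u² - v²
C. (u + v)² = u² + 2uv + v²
C

A: fails at (5, 5) — LHS = cos(10) ≈ -0.8391, RHS = 2·cos(5) ≈ 0.5673.
B: fails at (4, 6) — LHS = 4, RHS = -20.
C: holds — e.g. at (4, 5), both sides equal 81.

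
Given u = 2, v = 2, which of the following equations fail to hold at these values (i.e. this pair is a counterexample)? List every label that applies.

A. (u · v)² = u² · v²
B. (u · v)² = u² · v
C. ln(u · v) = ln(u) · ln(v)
Evaluating each claim at the given values:
A. LHS = 16, RHS = 16 → holds here (LHS = RHS)
B. LHS = 16, RHS = 8 → fails here (LHS ≠ RHS)
C. LHS = ln(4) ≈ 1.386, RHS = ln(2)² ≈ 0.4805 → fails here (LHS ≠ RHS)

Answer: B, C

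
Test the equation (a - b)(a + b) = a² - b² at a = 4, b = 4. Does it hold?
Holds

Substituting a = 4, b = 4:

LHS = (4 - 4)(4 + 4) = 0
RHS = 4² - 4² = 0

LHS = RHS, so the equation holds at this point.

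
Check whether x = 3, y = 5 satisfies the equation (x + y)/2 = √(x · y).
Fails

Substituting x = 3, y = 5:

LHS = (3 + 5)/2 = 4
RHS = √(3 · 5) = √(15) ≈ 3.873

LHS ≠ RHS, so the equation does not hold at this point.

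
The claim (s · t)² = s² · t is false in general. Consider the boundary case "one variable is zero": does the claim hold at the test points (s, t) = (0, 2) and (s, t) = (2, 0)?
Yes, holds at both test points

At (0, 2): LHS = 0, RHS = 0 → equal
At (2, 0): LHS = 0, RHS = 0 → equal

So the claim does hold at both of these boundary points, even though it is not an identity.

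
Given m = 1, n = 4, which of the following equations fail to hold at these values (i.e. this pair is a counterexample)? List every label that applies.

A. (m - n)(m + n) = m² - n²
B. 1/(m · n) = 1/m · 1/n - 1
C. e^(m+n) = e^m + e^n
Evaluating each claim at the given values:
A. LHS = -15, RHS = -15 → holds here (LHS = RHS)
B. LHS = 1/4, RHS = -3/4 → fails here (LHS ≠ RHS)
C. LHS = e^5 ≈ 148.4, RHS = e + e^4 ≈ 57.32 → fails here (LHS ≠ RHS)

Answer: B, C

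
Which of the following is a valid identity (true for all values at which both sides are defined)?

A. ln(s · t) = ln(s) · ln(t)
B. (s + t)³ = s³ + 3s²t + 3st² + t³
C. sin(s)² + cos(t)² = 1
B

A: fails at (2, 4) — LHS = ln(8) ≈ 2.079, RHS = ln(2)·ln(4) ≈ 0.9609.
B: holds — e.g. at (1, 5), both sides equal 216.
C: fails at (1, 5) — LHS = cos(5)² + sin(1)² ≈ 0.7885, RHS = 1.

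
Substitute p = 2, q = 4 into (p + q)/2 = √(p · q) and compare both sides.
LHS = (2 + 4)/2 = 3
RHS = √(2 · 4) = 2·√(2) ≈ 2.828

LHS ≠ RHS (they differ by about 0.1716), so the equation does not hold here.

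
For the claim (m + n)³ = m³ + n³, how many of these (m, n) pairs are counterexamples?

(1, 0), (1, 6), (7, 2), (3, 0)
Testing each pair:
(1, 0): LHS = 1, RHS = 1 → satisfies claim
(1, 6): LHS = 343, RHS = 217 → counterexample
(7, 2): LHS = 729, RHS = 351 → counterexample
(3, 0): LHS = 27, RHS = 27 → satisfies claim

That makes 2 counterexamples.

Answer: 2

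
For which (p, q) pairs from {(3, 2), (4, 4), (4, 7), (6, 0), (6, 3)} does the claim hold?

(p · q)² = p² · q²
All pairs

Testing each pair:
(3, 2): LHS = 36, RHS = 36 → holds
(4, 4): LHS = 256, RHS = 256 → holds
(4, 7): LHS = 784, RHS = 784 → holds
(6, 0): LHS = 0, RHS = 0 → holds
(6, 3): LHS = 324, RHS = 324 → holds

Every pair satisfies the claim.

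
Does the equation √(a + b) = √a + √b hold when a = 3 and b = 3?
Substituting a = 3, b = 3:

LHS = √(3 + 3) = √(6) ≈ 2.449
RHS = √3 + √3 = 2·√(3) ≈ 3.464

LHS ≠ RHS, so the equation does not hold at this point.

Answer: Fails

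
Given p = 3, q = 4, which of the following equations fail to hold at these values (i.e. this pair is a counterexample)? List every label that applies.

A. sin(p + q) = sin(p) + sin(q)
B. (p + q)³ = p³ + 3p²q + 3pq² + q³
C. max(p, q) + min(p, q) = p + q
Evaluating each claim at the given values:
A. LHS = sin(7) ≈ 0.657, RHS = sin(4) + sin(3) ≈ -0.6157 → fails here (LHS ≠ RHS)
B. LHS = 343, RHS = 343 → holds here (LHS = RHS)
C. LHS = 7, RHS = 7 → holds here (LHS = RHS)

Answer: A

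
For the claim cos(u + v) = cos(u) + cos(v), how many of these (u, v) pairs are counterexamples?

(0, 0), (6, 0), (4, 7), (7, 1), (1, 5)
5

Testing each pair:
(0, 0): LHS = 1, RHS = 2 → counterexample
(6, 0): LHS = cos(6) ≈ 0.9602, RHS = cos(6) + 1 ≈ 1.96 → counterexample
(4, 7): LHS = cos(11) ≈ 0.004426, RHS = cos(4) + cos(7) ≈ 0.1003 → counterexample
(7, 1): LHS = cos(8) ≈ -0.1455, RHS = cos(1) + cos(7) ≈ 1.294 → counterexample
(1, 5): LHS = cos(6) ≈ 0.9602, RHS = cos(5) + cos(1) ≈ 0.824 → counterexample

That makes 5 counterexamples.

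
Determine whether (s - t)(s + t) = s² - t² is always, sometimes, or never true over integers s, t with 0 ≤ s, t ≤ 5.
The identity holds for every pair in the range. For instance at (s, t) = (2, 2): both sides equal 0.

Answer: Always true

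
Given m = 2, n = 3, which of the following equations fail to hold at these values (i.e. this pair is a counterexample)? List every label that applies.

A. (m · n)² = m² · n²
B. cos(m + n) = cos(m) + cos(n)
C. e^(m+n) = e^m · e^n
Evaluating each claim at the given values:
A. LHS = 36, RHS = 36 → holds here (LHS = RHS)
B. LHS = cos(5) ≈ 0.2837, RHS = cos(3) + cos(2) ≈ -1.406 → fails here (LHS ≠ RHS)
C. LHS = e^5 ≈ 148.4, RHS = e^5 ≈ 148.4 → holds here (LHS = RHS)

Answer: B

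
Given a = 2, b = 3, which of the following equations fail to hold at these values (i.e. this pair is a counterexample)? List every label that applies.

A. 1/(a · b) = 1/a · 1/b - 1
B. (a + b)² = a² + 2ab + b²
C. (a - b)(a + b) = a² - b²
Evaluating each claim at the given values:
A. LHS = 1/6, RHS = -5/6 → fails here (LHS ≠ RHS)
B. LHS = 25, RHS = 25 → holds here (LHS = RHS)
C. LHS = -5, RHS = -5 → holds here (LHS = RHS)

Answer: A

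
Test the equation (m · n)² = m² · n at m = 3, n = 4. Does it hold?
Substituting m = 3, n = 4:

LHS = (3 · 4)² = 144
RHS = 3² · 4 = 36

LHS ≠ RHS, so the equation does not hold at this point.

Answer: Fails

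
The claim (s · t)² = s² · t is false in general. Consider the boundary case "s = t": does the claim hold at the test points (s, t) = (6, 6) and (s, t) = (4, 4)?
No, fails at both test points

At (6, 6): LHS = 1296 ≠ RHS = 216
At (4, 4): LHS = 256 ≠ RHS = 64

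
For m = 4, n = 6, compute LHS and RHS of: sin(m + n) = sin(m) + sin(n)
LHS = sin(4 + 6) = sin(10) ≈ -0.544
RHS = sin(4) + sin(6) ≈ -1.036

LHS ≠ RHS (they differ by about 0.4922), so the equation does not hold here.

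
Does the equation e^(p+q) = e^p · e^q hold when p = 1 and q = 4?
Substituting p = 1, q = 4:

LHS = e^(1+4) = e^5 ≈ 148.4
RHS = e^1 · e^4 = e^5 ≈ 148.4

LHS = RHS, so the equation holds at this point.

Answer: Holds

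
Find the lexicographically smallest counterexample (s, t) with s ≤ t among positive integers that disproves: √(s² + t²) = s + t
(s, t) = (1, 1)

Substituting (1, 1) into the claim:
LHS = √(1² + 1²) = √(2) ≈ 1.414
RHS = 1 + 1 = 2

Since LHS ≠ RHS, this pair disproves the claim, and no lexicographically smaller pair (s ≤ t, positive integers) does.

For instance (6, 8) is also a counterexample (LHS = 10, RHS = 14), but it's lexicographically larger.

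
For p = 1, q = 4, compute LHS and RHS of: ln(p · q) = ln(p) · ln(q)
LHS = ln(1 · 4) = ln(4) ≈ 1.386
RHS = ln(1) · ln(4) = 0

LHS ≠ RHS (they differ by about 1.386), so the equation does not hold here.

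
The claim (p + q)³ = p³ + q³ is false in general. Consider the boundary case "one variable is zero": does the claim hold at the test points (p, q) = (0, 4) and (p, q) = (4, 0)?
Yes, holds at both test points

At (0, 4): LHS = 64, RHS = 64 → equal
At (4, 0): LHS = 64, RHS = 64 → equal

So the claim does hold at both of these boundary points, even though it is not an identity.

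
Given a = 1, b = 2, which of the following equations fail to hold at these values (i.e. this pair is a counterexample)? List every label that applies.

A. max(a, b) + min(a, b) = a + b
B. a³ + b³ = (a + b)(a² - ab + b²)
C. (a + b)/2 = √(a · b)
C

Evaluating each claim at the given values:
A. LHS = 3, RHS = 3 → holds here (LHS = RHS)
B. LHS = 9, RHS = 9 → holds here (LHS = RHS)
C. LHS = 3/2, RHS = √(2) ≈ 1.414 → fails here (LHS ≠ RHS)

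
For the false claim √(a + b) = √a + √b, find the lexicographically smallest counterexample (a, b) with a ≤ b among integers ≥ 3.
(a, b) = (3, 3)

Substituting (3, 3) into the claim:
LHS = √(3 + 3) = √(6) ≈ 2.449
RHS = √3 + √3 = 2·√(3) ≈ 3.464

Since LHS ≠ RHS, this pair disproves the claim, and no lexicographically smaller pair (a ≤ b, integers ≥ 3) does.

For instance (7, 7) is also a counterexample (LHS = √(14) ≈ 3.742, RHS = 2·√(7) ≈ 5.292), but it's lexicographically larger.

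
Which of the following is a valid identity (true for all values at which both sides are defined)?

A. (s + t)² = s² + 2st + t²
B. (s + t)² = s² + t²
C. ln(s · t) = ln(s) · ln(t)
A: holds — e.g. at (4, 4), both sides equal 64.
B: fails at (2, 3) — LHS = 25, RHS = 13.
C: fails at (3, 5) — LHS = ln(15) ≈ 2.708, RHS = ln(3)·ln(5) ≈ 1.768.

Answer: A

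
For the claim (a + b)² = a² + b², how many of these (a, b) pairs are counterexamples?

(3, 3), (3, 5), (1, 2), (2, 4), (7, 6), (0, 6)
5

Testing each pair:
(3, 3): LHS = 36, RHS = 18 → counterexample
(3, 5): LHS = 64, RHS = 34 → counterexample
(1, 2): LHS = 9, RHS = 5 → counterexample
(2, 4): LHS = 36, RHS = 20 → counterexample
(7, 6): LHS = 169, RHS = 85 → counterexample
(0, 6): LHS = 36, RHS = 36 → satisfies claim

That makes 5 counterexamples.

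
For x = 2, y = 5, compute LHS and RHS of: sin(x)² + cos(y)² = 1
LHS = sin(2)² + cos(5)² ≈ 0.9073
RHS = 1

LHS ≠ RHS (they differ by about 0.09271), so the equation does not hold here.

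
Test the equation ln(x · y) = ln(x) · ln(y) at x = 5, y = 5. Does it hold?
Fails

Substituting x = 5, y = 5:

LHS = ln(5 · 5) = ln(25) ≈ 3.219
RHS = ln(5) · ln(5) = ln(5)² ≈ 2.59

LHS ≠ RHS, so the equation does not hold at this point.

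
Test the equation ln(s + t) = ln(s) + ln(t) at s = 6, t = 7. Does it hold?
Substituting s = 6, t = 7:

LHS = ln(6 + 7) = ln(13) ≈ 2.565
RHS = ln(6) + ln(7) ≈ 3.738

LHS ≠ RHS, so the equation does not hold at this point.

Answer: Fails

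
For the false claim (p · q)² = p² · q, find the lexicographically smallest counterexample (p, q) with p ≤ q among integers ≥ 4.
(p, q) = (4, 4)

Substituting (4, 4) into the claim:
LHS = (4 · 4)² = 256
RHS = 4² · 4 = 64

Since LHS ≠ RHS, this pair disproves the claim, and no lexicographically smaller pair (p ≤ q, integers ≥ 4) does.

For instance (9, 10) is also a counterexample (LHS = 8100, RHS = 810), but it's lexicographically larger.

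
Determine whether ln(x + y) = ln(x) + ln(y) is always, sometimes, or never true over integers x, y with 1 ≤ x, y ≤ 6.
Sometimes true

It holds at (x, y) = (2, 2) (both sides equal ln(4) ≈ 1.386), but fails at (x, y) = (6, 3) (LHS = ln(9) ≈ 2.197, RHS = ln(3) + ln(6) ≈ 2.89).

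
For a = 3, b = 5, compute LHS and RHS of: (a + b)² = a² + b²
LHS = (3 + 5)² = 64
RHS = 3² + 5² = 34

LHS ≠ RHS, so the equation does not hold here.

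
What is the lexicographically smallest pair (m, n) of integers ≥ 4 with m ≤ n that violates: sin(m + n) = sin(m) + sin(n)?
(m, n) = (4, 4)

Substituting (4, 4) into the claim:
LHS = sin(4 + 4) = sin(8) ≈ 0.9894
RHS = sin(4) + sin(4) = 2·sin(4) ≈ -1.514

Since LHS ≠ RHS, this pair disproves the claim, and no lexicographically smaller pair (m ≤ n, integers ≥ 4) does.

For instance (5, 6) is also a counterexample (LHS = sin(11) ≈ -1, RHS = sin(5) + sin(6) ≈ -1.238), but it's lexicographically larger.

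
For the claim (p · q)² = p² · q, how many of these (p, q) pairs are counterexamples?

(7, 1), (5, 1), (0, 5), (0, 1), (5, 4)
Testing each pair:
(7, 1): LHS = 49, RHS = 49 → satisfies claim
(5, 1): LHS = 25, RHS = 25 → satisfies claim
(0, 5): LHS = 0, RHS = 0 → satisfies claim
(0, 1): LHS = 0, RHS = 0 → satisfies claim
(5, 4): LHS = 400, RHS = 100 → counterexample

That makes 1 counterexample.

Answer: 1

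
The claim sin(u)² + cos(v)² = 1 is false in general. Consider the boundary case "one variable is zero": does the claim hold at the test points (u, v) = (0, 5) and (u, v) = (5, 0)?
No, fails at both test points

At (0, 5): LHS = cos(5)² ≈ 0.08046 ≠ RHS = 1
At (5, 0): LHS = sin(5)² + 1 ≈ 1.92 ≠ RHS = 1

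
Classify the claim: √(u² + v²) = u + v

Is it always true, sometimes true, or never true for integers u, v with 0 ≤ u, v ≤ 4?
It holds at (u, v) = (0, 2) (both sides equal 2), but fails at (u, v) = (3, 3) (LHS = 3·√(2) ≈ 4.243, RHS = 6).

Answer: Sometimes true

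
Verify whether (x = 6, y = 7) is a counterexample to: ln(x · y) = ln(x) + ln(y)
No

Substituting x = 6, y = 7:
LHS = ln(6 · 7) = ln(42) ≈ 3.738
RHS = ln(6) + ln(7) ≈ 3.738

The sides agree, so this pair does not disprove the claim.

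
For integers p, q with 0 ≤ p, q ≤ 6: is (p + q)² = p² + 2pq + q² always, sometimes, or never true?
Always true

The identity holds for every pair in the range. For instance at (p, q) = (5, 2): both sides equal 49.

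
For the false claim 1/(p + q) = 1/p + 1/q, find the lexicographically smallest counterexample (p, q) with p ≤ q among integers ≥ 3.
(p, q) = (3, 3)

Substituting (3, 3) into the claim:
LHS = 1/(3 + 3) = 1/6
RHS = 1/3 + 1/3 = 2/3

Since LHS ≠ RHS, this pair disproves the claim, and no lexicographically smaller pair (p ≤ q, integers ≥ 3) does.

For instance (5, 6) is also a counterexample (LHS = 1/11, RHS = 11/30), but it's lexicographically larger.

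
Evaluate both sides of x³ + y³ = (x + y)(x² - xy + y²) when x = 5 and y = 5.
LHS = 5³ + 5³ = 250
RHS = (5 + 5)(5² - 5·5 + 5²) = 250

LHS = RHS: the two sides agree.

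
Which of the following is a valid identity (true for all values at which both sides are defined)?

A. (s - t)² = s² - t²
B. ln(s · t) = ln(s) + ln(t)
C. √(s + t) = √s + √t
A: fails at (5, 8) — LHS = 9, RHS = -39.
B: holds — e.g. at (2, 5), both sides equal ln(10) ≈ 2.303.
C: fails at (4, 6) — LHS = √(10) ≈ 3.162, RHS = 2 + √(6) ≈ 4.449.

Answer: B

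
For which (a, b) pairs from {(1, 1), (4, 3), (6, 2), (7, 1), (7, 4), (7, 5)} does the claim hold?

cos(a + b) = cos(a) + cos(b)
None

Testing each pair:
(1, 1): LHS = cos(2) ≈ -0.4161, RHS = 2·cos(1) ≈ 1.081 → fails
(4, 3): LHS = cos(7) ≈ 0.7539, RHS = cos(3) + cos(4) ≈ -1.644 → fails
(6, 2): LHS = cos(8) ≈ -0.1455, RHS = cos(2) + cos(6) ≈ 0.544 → fails
(7, 1): LHS = cos(8) ≈ -0.1455, RHS = cos(1) + cos(7) ≈ 1.294 → fails
(7, 4): LHS = cos(11) ≈ 0.004426, RHS = cos(4) + cos(7) ≈ 0.1003 → fails
(7, 5): LHS = cos(12) ≈ 0.8439, RHS = cos(5) + cos(7) ≈ 1.038 → fails

No pair satisfies the claim.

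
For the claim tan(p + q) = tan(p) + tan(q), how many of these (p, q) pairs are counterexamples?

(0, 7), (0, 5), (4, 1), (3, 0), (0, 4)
1

Testing each pair:
(0, 7): LHS = tan(7) ≈ 0.8714, RHS = tan(7) ≈ 0.8714 → satisfies claim
(0, 5): LHS = tan(5) ≈ -3.381, RHS = tan(5) ≈ -3.381 → satisfies claim
(4, 1): LHS = tan(5) ≈ -3.381, RHS = tan(4) + tan(1) ≈ 2.715 → counterexample
(3, 0): LHS = tan(3) ≈ -0.1425, RHS = tan(3) ≈ -0.1425 → satisfies claim
(0, 4): LHS = tan(4) ≈ 1.158, RHS = tan(4) ≈ 1.158 → satisfies claim

That makes 1 counterexample.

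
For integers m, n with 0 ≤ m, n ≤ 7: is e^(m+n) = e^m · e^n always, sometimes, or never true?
The identity holds for every pair in the range. For instance at (m, n) = (2, 3): both sides equal e^5 ≈ 148.4.

Answer: Always true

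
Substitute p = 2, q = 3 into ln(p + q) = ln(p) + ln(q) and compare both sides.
LHS = ln(2 + 3) = ln(5) ≈ 1.609
RHS = ln(2) + ln(3) ≈ 1.792

LHS ≠ RHS (they differ by about 0.1823), so the equation does not hold here.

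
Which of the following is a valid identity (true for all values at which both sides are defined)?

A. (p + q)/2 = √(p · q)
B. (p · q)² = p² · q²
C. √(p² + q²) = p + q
B

A: fails at (2, 4) — LHS = 3, RHS = 2·√(2) ≈ 2.828.
B: holds — e.g. at (1, 2), both sides equal 4.
C: fails at (3, 7) — LHS = √(58) ≈ 7.616, RHS = 10.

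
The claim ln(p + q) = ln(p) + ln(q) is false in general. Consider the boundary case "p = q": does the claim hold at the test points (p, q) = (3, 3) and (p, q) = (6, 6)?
No, fails at both test points

At (3, 3): LHS = ln(6) ≈ 1.792 ≠ RHS = 2·ln(3) ≈ 2.197
At (6, 6): LHS = ln(12) ≈ 2.485 ≠ RHS = 2·ln(6) ≈ 3.584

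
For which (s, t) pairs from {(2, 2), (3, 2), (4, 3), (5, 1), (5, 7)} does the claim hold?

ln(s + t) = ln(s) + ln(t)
Testing each pair:
(2, 2): LHS = ln(4) ≈ 1.386, RHS = 2·ln(2) ≈ 1.386 → holds
(3, 2): LHS = ln(5) ≈ 1.609, RHS = ln(2) + ln(3) ≈ 1.792 → fails
(4, 3): LHS = ln(7) ≈ 1.946, RHS = ln(3) + ln(4) ≈ 2.485 → fails
(5, 1): LHS = ln(6) ≈ 1.792, RHS = ln(5) ≈ 1.609 → fails
(5, 7): LHS = ln(12) ≈ 2.485, RHS = ln(5) + ln(7) ≈ 3.555 → fails

1 of 5 pairs satisfies the claim.

Answer: (2, 2)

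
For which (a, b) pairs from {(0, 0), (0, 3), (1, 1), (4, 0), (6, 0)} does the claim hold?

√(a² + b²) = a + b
(0, 0), (0, 3), (4, 0), (6, 0)

Testing each pair:
(0, 0): LHS = 0, RHS = 0 → holds
(0, 3): LHS = 3, RHS = 3 → holds
(1, 1): LHS = √(2) ≈ 1.414, RHS = 2 → fails
(4, 0): LHS = 4, RHS = 4 → holds
(6, 0): LHS = 6, RHS = 6 → holds

4 of 5 pairs satisfy the claim.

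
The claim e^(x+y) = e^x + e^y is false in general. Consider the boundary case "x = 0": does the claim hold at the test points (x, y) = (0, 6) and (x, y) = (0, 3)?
No, fails at both test points

At (0, 6): LHS = e^6 ≈ 403.4 ≠ RHS = 1 + e^6 ≈ 404.4
At (0, 3): LHS = e^3 ≈ 20.09 ≠ RHS = 1 + e^3 ≈ 21.09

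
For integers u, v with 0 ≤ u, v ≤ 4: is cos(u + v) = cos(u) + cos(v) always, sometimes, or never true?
Never true

The claim fails for every pair in the range. For instance at (u, v) = (4, 3): LHS = cos(7) ≈ 0.7539, RHS = cos(3) + cos(4) ≈ -1.644.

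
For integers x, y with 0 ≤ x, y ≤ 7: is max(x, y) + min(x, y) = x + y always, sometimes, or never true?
The identity holds for every pair in the range. For instance at (x, y) = (6, 7): both sides equal 13.

Answer: Always true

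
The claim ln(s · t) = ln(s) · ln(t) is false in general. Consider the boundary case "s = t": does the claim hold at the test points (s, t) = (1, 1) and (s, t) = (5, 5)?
Only at (1, 1)

At (1, 1): LHS = 0, RHS = 0 → equal
At (5, 5): LHS = ln(25) ≈ 3.219 ≠ RHS = ln(5)² ≈ 2.59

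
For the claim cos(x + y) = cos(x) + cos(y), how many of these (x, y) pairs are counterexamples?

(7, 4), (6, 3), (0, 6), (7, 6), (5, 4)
Testing each pair:
(7, 4): LHS = cos(11) ≈ 0.004426, RHS = cos(4) + cos(7) ≈ 0.1003 → counterexample
(6, 3): LHS = cos(9) ≈ -0.9111, RHS = cos(3) + cos(6) ≈ -0.02982 → counterexample
(0, 6): LHS = cos(6) ≈ 0.9602, RHS = cos(6) + 1 ≈ 1.96 → counterexample
(7, 6): LHS = cos(13) ≈ 0.9074, RHS = cos(7) + cos(6) ≈ 1.714 → counterexample
(5, 4): LHS = cos(9) ≈ -0.9111, RHS = cos(4) + cos(5) ≈ -0.37 → counterexample

That makes 5 counterexamples.

Answer: 5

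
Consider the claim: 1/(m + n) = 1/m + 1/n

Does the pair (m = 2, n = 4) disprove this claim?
Yes

Substituting m = 2, n = 4:
LHS = 1/(2 + 4) = 1/6
RHS = 1/2 + 1/4 = 3/4

Since LHS ≠ RHS, this pair disproves the claim.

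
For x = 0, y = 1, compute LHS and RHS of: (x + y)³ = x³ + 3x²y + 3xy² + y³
LHS = (0 + 1)³ = 1
RHS = 0³ + 3·0²·1 + 3·0·1² + 1³ = 1

LHS = RHS: the two sides agree.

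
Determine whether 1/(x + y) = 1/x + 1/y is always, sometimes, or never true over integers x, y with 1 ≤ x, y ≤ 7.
The claim fails for every pair in the range. For instance at (x, y) = (3, 3): LHS = 1/6, RHS = 2/3.

Answer: Never true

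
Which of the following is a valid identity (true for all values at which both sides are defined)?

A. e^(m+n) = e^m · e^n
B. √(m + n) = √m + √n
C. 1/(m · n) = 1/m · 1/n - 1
A

A: holds — e.g. at (4, 4), both sides equal e^8 ≈ 2981.
B: fails at (2, 7) — LHS = 3, RHS = √(2) + √(7) ≈ 4.06.
C: fails at (5, 5) — LHS = 1/25, RHS = -24/25.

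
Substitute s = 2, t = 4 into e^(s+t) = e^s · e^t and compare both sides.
LHS = e^(2+4) = e^6 ≈ 403.4
RHS = e^2 · e^4 = e^6 ≈ 403.4

LHS = RHS: the two sides agree.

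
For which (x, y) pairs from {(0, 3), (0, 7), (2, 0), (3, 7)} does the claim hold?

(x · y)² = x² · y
Testing each pair:
(0, 3): LHS = 0, RHS = 0 → holds
(0, 7): LHS = 0, RHS = 0 → holds
(2, 0): LHS = 0, RHS = 0 → holds
(3, 7): LHS = 441, RHS = 63 → fails

3 of 4 pairs satisfy the claim.

Answer: (0, 3), (0, 7), (2, 0)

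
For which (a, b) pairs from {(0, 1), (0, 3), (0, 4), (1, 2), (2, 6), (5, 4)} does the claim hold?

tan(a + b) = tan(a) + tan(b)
(0, 1), (0, 3), (0, 4)

Testing each pair:
(0, 1): LHS = tan(1) ≈ 1.557, RHS = tan(1) ≈ 1.557 → holds
(0, 3): LHS = tan(3) ≈ -0.1425, RHS = tan(3) ≈ -0.1425 → holds
(0, 4): LHS = tan(4) ≈ 1.158, RHS = tan(4) ≈ 1.158 → holds
(1, 2): LHS = tan(3) ≈ -0.1425, RHS = tan(2) + tan(1) ≈ -0.6276 → fails
(2, 6): LHS = tan(8) ≈ -6.8, RHS = tan(2) + tan(6) ≈ -2.476 → fails
(5, 4): LHS = tan(9) ≈ -0.4523, RHS = tan(5) + tan(4) ≈ -2.223 → fails

3 of 6 pairs satisfy the claim.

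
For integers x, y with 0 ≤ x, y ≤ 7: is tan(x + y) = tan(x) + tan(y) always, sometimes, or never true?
It holds at (x, y) = (0, 0) (both sides equal 0), but fails at (x, y) = (1, 6) (LHS = tan(7) ≈ 0.8714, RHS = tan(6) + tan(1) ≈ 1.266).

Answer: Sometimes true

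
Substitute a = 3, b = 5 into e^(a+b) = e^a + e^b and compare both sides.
LHS = e^(3+5) = e^8 ≈ 2981
RHS = e^3 + e^5 ≈ 168.5

LHS ≠ RHS (they differ by about 2812), so the equation does not hold here.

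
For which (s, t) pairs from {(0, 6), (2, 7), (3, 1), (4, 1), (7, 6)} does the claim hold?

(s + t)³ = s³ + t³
(0, 6)

Testing each pair:
(0, 6): LHS = 216, RHS = 216 → holds
(2, 7): LHS = 729, RHS = 351 → fails
(3, 1): LHS = 64, RHS = 28 → fails
(4, 1): LHS = 125, RHS = 65 → fails
(7, 6): LHS = 2197, RHS = 559 → fails

1 of 5 pairs satisfies the claim.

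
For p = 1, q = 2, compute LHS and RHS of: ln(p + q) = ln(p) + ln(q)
LHS = ln(1 + 2) = ln(3) ≈ 1.099
RHS = ln(1) + ln(2) = ln(2) ≈ 0.6931

LHS ≠ RHS (they differ by about 0.4055), so the equation does not hold here.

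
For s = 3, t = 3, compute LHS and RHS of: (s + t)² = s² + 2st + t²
LHS = (3 + 3)² = 36
RHS = 3² + 2·3·3 + 3² = 36

LHS = RHS: the two sides agree.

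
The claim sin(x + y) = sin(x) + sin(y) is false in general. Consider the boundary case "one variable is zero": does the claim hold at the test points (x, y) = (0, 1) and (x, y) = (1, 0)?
Yes, holds at both test points

At (0, 1): LHS = sin(1) ≈ 0.8415, RHS = sin(1) ≈ 0.8415 → equal
At (1, 0): LHS = sin(1) ≈ 0.8415, RHS = sin(1) ≈ 0.8415 → equal

So the claim does hold at both of these boundary points, even though it is not an identity.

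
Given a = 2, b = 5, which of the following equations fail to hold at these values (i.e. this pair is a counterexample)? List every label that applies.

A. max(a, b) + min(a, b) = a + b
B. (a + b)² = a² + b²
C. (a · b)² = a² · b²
B

Evaluating each claim at the given values:
A. LHS = 7, RHS = 7 → holds here (LHS = RHS)
B. LHS = 49, RHS = 29 → fails here (LHS ≠ RHS)
C. LHS = 100, RHS = 100 → holds here (LHS = RHS)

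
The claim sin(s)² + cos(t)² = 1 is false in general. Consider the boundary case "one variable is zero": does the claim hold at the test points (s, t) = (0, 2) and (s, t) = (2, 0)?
No, fails at both test points

At (0, 2): LHS = cos(2)² ≈ 0.1732 ≠ RHS = 1
At (2, 0): LHS = sin(2)² + 1 ≈ 1.827 ≠ RHS = 1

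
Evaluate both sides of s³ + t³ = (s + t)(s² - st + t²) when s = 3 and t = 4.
LHS = 3³ + 4³ = 91
RHS = (3 + 4)(3² - 3·4 + 4²) = 91

LHS = RHS: the two sides agree.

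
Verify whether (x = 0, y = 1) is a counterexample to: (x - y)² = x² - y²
Substituting x = 0, y = 1:
LHS = (0 - 1)² = 1
RHS = 0² - 1² = -1

Since LHS ≠ RHS, this pair disproves the claim.

Answer: Yes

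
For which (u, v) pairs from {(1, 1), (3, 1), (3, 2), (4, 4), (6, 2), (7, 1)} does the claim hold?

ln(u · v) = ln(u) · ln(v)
Testing each pair:
(1, 1): LHS = 0, RHS = 0 → holds
(3, 1): LHS = ln(3) ≈ 1.099, RHS = 0 → fails
(3, 2): LHS = ln(6) ≈ 1.792, RHS = ln(2)·ln(3) ≈ 0.7615 → fails
(4, 4): LHS = ln(16) ≈ 2.773, RHS = ln(4)² ≈ 1.922 → fails
(6, 2): LHS = ln(12) ≈ 2.485, RHS = ln(2)·ln(6) ≈ 1.242 → fails
(7, 1): LHS = ln(7) ≈ 1.946, RHS = 0 → fails

1 of 6 pairs satisfies the claim.

Answer: (1, 1)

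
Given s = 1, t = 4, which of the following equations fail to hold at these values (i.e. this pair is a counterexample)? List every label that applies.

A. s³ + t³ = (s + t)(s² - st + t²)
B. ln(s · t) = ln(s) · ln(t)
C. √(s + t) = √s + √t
B, C

Evaluating each claim at the given values:
A. LHS = 65, RHS = 65 → holds here (LHS = RHS)
B. LHS = ln(4) ≈ 1.386, RHS = 0 → fails here (LHS ≠ RHS)
C. LHS = √(5) ≈ 2.236, RHS = 3 → fails here (LHS ≠ RHS)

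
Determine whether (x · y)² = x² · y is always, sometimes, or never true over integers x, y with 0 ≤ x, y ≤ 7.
Sometimes true

It holds at (x, y) = (4, 1) (both sides equal 16), but fails at (x, y) = (4, 4) (LHS = 256, RHS = 64).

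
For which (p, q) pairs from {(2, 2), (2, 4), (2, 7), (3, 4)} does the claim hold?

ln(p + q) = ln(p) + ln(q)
(2, 2)

Testing each pair:
(2, 2): LHS = ln(4) ≈ 1.386, RHS = 2·ln(2) ≈ 1.386 → holds
(2, 4): LHS = ln(6) ≈ 1.792, RHS = ln(2) + ln(4) ≈ 2.079 → fails
(2, 7): LHS = ln(9) ≈ 2.197, RHS = ln(2) + ln(7) ≈ 2.639 → fails
(3, 4): LHS = ln(7) ≈ 1.946, RHS = ln(3) + ln(4) ≈ 2.485 → fails

1 of 4 pairs satisfies the claim.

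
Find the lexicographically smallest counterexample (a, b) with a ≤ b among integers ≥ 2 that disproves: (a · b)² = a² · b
Substituting (2, 2) into the claim:
LHS = (2 · 2)² = 16
RHS = 2² · 2 = 8

Since LHS ≠ RHS, this pair disproves the claim, and no lexicographically smaller pair (a ≤ b, integers ≥ 2) does.

For instance (7, 8) is also a counterexample (LHS = 3136, RHS = 392), but it's lexicographically larger.

Answer: (a, b) = (2, 2)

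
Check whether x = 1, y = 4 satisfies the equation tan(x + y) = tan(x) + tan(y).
Fails

Substituting x = 1, y = 4:

LHS = tan(1 + 4) = tan(5) ≈ -3.381
RHS = tan(1) + tan(4) ≈ 2.715

LHS ≠ RHS, so the equation does not hold at this point.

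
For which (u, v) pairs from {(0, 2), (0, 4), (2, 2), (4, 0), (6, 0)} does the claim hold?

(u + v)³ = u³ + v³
Testing each pair:
(0, 2): LHS = 8, RHS = 8 → holds
(0, 4): LHS = 64, RHS = 64 → holds
(2, 2): LHS = 64, RHS = 16 → fails
(4, 0): LHS = 64, RHS = 64 → holds
(6, 0): LHS = 216, RHS = 216 → holds

4 of 5 pairs satisfy the claim.

Answer: (0, 2), (0, 4), (4, 0), (6, 0)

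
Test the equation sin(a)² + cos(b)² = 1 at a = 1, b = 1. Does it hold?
Holds

Substituting a = 1, b = 1:

LHS = sin(1)² + cos(1)² = 1
RHS = 1

LHS = RHS, so the equation holds at this point.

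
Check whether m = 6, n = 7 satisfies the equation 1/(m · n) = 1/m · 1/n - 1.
Substituting m = 6, n = 7:

LHS = 1/(6 · 7) = 1/42
RHS = 1/6 · 1/7 - 1 = -41/42

LHS ≠ RHS, so the equation does not hold at this point.

Answer: Fails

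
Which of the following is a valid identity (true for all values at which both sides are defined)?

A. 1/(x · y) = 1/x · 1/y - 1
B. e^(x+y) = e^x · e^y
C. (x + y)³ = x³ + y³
B

A: fails at (2, 5) — LHS = 1/10, RHS = -9/10.
B: holds — e.g. at (1, 4), both sides equal e^5 ≈ 148.4.
C: fails at (6, 7) — LHS = 2197, RHS = 559.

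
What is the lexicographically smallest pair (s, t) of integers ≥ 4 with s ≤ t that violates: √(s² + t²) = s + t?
Substituting (4, 4) into the claim:
LHS = √(4² + 4²) = 4·√(2) ≈ 5.657
RHS = 4 + 4 = 8

Since LHS ≠ RHS, this pair disproves the claim, and no lexicographically smaller pair (s ≤ t, integers ≥ 4) does.

For instance (8, 10) is also a counterexample (LHS = 2·√(41) ≈ 12.81, RHS = 18), but it's lexicographically larger.

Answer: (s, t) = (4, 4)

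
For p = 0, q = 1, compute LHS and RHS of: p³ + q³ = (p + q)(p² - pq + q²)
LHS = 0³ + 1³ = 1
RHS = (0 + 1)(0² - 0·1 + 1²) = 1

LHS = RHS: the two sides agree.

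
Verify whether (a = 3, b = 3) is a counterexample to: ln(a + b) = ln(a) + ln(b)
Yes

Substituting a = 3, b = 3:
LHS = ln(3 + 3) = ln(6) ≈ 1.792
RHS = ln(3) + ln(3) = 2·ln(3) ≈ 2.197

Since LHS ≠ RHS, this pair disproves the claim.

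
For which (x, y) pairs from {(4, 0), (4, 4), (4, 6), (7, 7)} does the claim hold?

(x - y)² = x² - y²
Testing each pair:
(4, 0): LHS = 16, RHS = 16 → holds
(4, 4): LHS = 0, RHS = 0 → holds
(4, 6): LHS = 4, RHS = -20 → fails
(7, 7): LHS = 0, RHS = 0 → holds

3 of 4 pairs satisfy the claim.

Answer: (4, 0), (4, 4), (7, 7)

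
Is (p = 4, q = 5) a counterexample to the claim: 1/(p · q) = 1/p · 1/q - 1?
Substituting p = 4, q = 5:
LHS = 1/(4 · 5) = 1/20
RHS = 1/4 · 1/5 - 1 = -19/20

Since LHS ≠ RHS, this pair disproves the claim.

Answer: Yes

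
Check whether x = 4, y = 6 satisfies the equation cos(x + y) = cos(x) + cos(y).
Substituting x = 4, y = 6:

LHS = cos(4 + 6) = cos(10) ≈ -0.8391
RHS = cos(4) + cos(6) ≈ 0.3065

LHS ≠ RHS, so the equation does not hold at this point.

Answer: Fails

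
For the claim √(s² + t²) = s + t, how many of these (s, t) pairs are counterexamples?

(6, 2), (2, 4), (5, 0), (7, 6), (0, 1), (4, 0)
Testing each pair:
(6, 2): LHS = 2·√(10) ≈ 6.325, RHS = 8 → counterexample
(2, 4): LHS = 2·√(5) ≈ 4.472, RHS = 6 → counterexample
(5, 0): LHS = 5, RHS = 5 → satisfies claim
(7, 6): LHS = √(85) ≈ 9.22, RHS = 13 → counterexample
(0, 1): LHS = 1, RHS = 1 → satisfies claim
(4, 0): LHS = 4, RHS = 4 → satisfies claim

That makes 3 counterexamples.

Answer: 3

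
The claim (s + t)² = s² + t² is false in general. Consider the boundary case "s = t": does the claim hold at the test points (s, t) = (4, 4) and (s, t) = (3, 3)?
No, fails at both test points

At (4, 4): LHS = 64 ≠ RHS = 32
At (3, 3): LHS = 36 ≠ RHS = 18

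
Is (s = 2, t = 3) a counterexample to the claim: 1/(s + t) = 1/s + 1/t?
Yes

Substituting s = 2, t = 3:
LHS = 1/(2 + 3) = 1/5
RHS = 1/2 + 1/3 = 5/6

Since LHS ≠ RHS, this pair disproves the claim.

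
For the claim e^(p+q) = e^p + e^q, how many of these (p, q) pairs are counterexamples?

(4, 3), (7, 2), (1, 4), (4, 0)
4

Testing each pair:
(4, 3): LHS = e^7 ≈ 1097, RHS = e^3 + e^4 ≈ 74.68 → counterexample
(7, 2): LHS = e^9 ≈ 8103, RHS = e^2 + e^7 ≈ 1104 → counterexample
(1, 4): LHS = e^5 ≈ 148.4, RHS = e + e^4 ≈ 57.32 → counterexample
(4, 0): LHS = e^4 ≈ 54.6, RHS = 1 + e^4 ≈ 55.6 → counterexample

That makes 4 counterexamples.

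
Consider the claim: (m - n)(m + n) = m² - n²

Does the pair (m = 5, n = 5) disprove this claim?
Substituting m = 5, n = 5:
LHS = (5 - 5)(5 + 5) = 0
RHS = 5² - 5² = 0

The sides agree, so this pair does not disprove the claim.

Answer: No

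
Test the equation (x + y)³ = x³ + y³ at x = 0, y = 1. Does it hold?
Substituting x = 0, y = 1:

LHS = (0 + 1)³ = 1
RHS = 0³ + 1³ = 1

LHS = RHS, so the equation holds at this point.

Answer: Holds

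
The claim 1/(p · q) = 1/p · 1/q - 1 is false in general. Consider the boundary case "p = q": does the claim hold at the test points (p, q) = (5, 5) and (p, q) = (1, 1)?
At (5, 5): LHS = 1/25 ≠ RHS = -24/25
At (1, 1): LHS = 1 ≠ RHS = 0

Answer: No, fails at both test points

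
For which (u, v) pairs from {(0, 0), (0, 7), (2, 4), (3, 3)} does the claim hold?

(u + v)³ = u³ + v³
(0, 0), (0, 7)

Testing each pair:
(0, 0): LHS = 0, RHS = 0 → holds
(0, 7): LHS = 343, RHS = 343 → holds
(2, 4): LHS = 216, RHS = 72 → fails
(3, 3): LHS = 216, RHS = 54 → fails

2 of 4 pairs satisfy the claim.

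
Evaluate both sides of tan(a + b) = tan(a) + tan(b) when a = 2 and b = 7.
LHS = tan(2 + 7) = tan(9) ≈ -0.4523
RHS = tan(2) + tan(7) ≈ -1.314

LHS ≠ RHS (they differ by about 0.8613), so the equation does not hold here.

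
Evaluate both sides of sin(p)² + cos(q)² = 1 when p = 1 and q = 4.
LHS = sin(1)² + cos(4)² ≈ 1.135
RHS = 1

LHS ≠ RHS (they differ by about 0.1353), so the equation does not hold here.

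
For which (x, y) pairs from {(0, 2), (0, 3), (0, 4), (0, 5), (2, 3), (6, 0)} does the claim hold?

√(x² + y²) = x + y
(0, 2), (0, 3), (0, 4), (0, 5), (6, 0)

Testing each pair:
(0, 2): LHS = 2, RHS = 2 → holds
(0, 3): LHS = 3, RHS = 3 → holds
(0, 4): LHS = 4, RHS = 4 → holds
(0, 5): LHS = 5, RHS = 5 → holds
(2, 3): LHS = √(13) ≈ 3.606, RHS = 5 → fails
(6, 0): LHS = 6, RHS = 6 → holds

5 of 6 pairs satisfy the claim.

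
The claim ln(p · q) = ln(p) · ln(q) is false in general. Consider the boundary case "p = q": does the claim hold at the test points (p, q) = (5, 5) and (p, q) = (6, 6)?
At (5, 5): LHS = ln(25) ≈ 3.219 ≠ RHS = ln(5)² ≈ 2.59
At (6, 6): LHS = ln(36) ≈ 3.584 ≠ RHS = ln(6)² ≈ 3.21

Answer: No, fails at both test points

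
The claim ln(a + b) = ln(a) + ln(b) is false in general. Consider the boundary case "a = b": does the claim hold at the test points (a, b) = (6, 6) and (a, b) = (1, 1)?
At (6, 6): LHS = ln(12) ≈ 2.485 ≠ RHS = 2·ln(6) ≈ 3.584
At (1, 1): LHS = ln(2) ≈ 0.6931 ≠ RHS = 0

Answer: No, fails at both test points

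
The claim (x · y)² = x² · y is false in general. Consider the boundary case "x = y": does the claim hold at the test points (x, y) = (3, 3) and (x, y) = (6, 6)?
At (3, 3): LHS = 81 ≠ RHS = 27
At (6, 6): LHS = 1296 ≠ RHS = 216

Answer: No, fails at both test points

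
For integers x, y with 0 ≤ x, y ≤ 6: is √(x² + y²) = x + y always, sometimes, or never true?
It holds at (x, y) = (0, 2) (both sides equal 2), but fails at (x, y) = (6, 4) (LHS = 2·√(13) ≈ 7.211, RHS = 10).

Answer: Sometimes true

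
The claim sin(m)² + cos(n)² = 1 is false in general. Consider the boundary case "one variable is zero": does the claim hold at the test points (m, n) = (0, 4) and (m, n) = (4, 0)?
At (0, 4): LHS = cos(4)² ≈ 0.4272 ≠ RHS = 1
At (4, 0): LHS = sin(4)² + 1 ≈ 1.573 ≠ RHS = 1

Answer: No, fails at both test points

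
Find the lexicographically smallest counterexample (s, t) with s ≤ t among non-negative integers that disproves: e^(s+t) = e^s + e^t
(s, t) = (0, 0)

Substituting (0, 0) into the claim:
LHS = e^(0+0) = 1
RHS = e^0 + e^0 = 2

Since LHS ≠ RHS, this pair disproves the claim, and no lexicographically smaller pair (s ≤ t, non-negative integers) does.

For instance (2, 5) is also a counterexample (LHS = e^7 ≈ 1097, RHS = e^2 + e^5 ≈ 155.8), but it's lexicographically larger.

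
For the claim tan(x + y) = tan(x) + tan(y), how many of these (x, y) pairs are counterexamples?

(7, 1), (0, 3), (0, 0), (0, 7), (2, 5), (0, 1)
Testing each pair:
(7, 1): LHS = tan(8) ≈ -6.8, RHS = tan(7) + tan(1) ≈ 2.429 → counterexample
(0, 3): LHS = tan(3) ≈ -0.1425, RHS = tan(3) ≈ -0.1425 → satisfies claim
(0, 0): LHS = 0, RHS = 0 → satisfies claim
(0, 7): LHS = tan(7) ≈ 0.8714, RHS = tan(7) ≈ 0.8714 → satisfies claim
(2, 5): LHS = tan(7) ≈ 0.8714, RHS = tan(5) + tan(2) ≈ -5.566 → counterexample
(0, 1): LHS = tan(1) ≈ 1.557, RHS = tan(1) ≈ 1.557 → satisfies claim

That makes 2 counterexamples.

Answer: 2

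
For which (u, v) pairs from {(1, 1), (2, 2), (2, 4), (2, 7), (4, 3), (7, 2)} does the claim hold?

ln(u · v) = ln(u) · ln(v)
(1, 1)

Testing each pair:
(1, 1): LHS = 0, RHS = 0 → holds
(2, 2): LHS = ln(4) ≈ 1.386, RHS = ln(2)² ≈ 0.4805 → fails
(2, 4): LHS = ln(8) ≈ 2.079, RHS = ln(2)·ln(4) ≈ 0.9609 → fails
(2, 7): LHS = ln(14) ≈ 2.639, RHS = ln(2)·ln(7) ≈ 1.349 → fails
(4, 3): LHS = ln(12) ≈ 2.485, RHS = ln(3)·ln(4) ≈ 1.523 → fails
(7, 2): LHS = ln(14) ≈ 2.639, RHS = ln(2)·ln(7) ≈ 1.349 → fails

1 of 6 pairs satisfies the claim.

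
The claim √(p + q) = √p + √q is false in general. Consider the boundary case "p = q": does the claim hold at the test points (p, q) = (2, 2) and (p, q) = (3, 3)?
At (2, 2): LHS = 2 ≠ RHS = 2·√(2) ≈ 2.828
At (3, 3): LHS = √(6) ≈ 2.449 ≠ RHS = 2·√(3) ≈ 3.464

Answer: No, fails at both test points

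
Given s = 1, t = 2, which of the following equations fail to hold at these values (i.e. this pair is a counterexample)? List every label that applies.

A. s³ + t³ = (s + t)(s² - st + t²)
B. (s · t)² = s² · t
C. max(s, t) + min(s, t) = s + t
B

Evaluating each claim at the given values:
A. LHS = 9, RHS = 9 → holds here (LHS = RHS)
B. LHS = 4, RHS = 2 → fails here (LHS ≠ RHS)
C. LHS = 3, RHS = 3 → holds here (LHS = RHS)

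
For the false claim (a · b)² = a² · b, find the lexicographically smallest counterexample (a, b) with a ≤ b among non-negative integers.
(a, b) = (1, 2)

At (0, 0): both sides equal 0, so it holds there.

Substituting (1, 2) into the claim:
LHS = (1 · 2)² = 4
RHS = 1² · 2 = 2

Since LHS ≠ RHS, this pair disproves the claim, and no lexicographically smaller pair (a ≤ b, non-negative integers) does.

For instance (5, 7) is also a counterexample (LHS = 1225, RHS = 175), but it's lexicographically larger.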